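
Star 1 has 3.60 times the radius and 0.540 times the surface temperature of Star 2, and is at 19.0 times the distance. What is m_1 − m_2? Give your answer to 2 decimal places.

L_1/L_2 = (3.60)²(0.540)⁴ = 1.102.
F_1/F_2 = (L_1/L_2)/(d_1/d_2)² = 1.102/361.0 = 0.003053.
m_1 − m_2 = −2.5 log₁₀(0.003053) = 6.29.

6.29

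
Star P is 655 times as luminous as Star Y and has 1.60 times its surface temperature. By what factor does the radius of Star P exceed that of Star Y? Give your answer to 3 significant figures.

L ∝ R²T⁴ gives R ∝ √L / T², so
R_P/R_Y = √(655) / (1.60)² = 25.59 / 2.560 = 9.997.

10.0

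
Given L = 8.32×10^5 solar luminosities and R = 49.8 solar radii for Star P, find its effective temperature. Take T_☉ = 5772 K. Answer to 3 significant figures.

2.47×10^4 K

T/T_☉ = (L/L_☉)^(1/4) / (R/R_☉)^(1/2)
T = 5772 × (8.32×10^5)^(1/4) / √(49.8) = 5772 × 30.20 / 7.057 = 2.470×10^4 K.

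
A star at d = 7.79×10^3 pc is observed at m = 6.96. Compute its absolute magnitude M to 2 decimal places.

M = m − 5 log₁₀(d/10 pc) = 6.96 − 5 log₁₀(7.79×10^3/10)
  = 6.96 − 5 × 2.892 = 6.96 − 14.46 = -7.50.

-7.50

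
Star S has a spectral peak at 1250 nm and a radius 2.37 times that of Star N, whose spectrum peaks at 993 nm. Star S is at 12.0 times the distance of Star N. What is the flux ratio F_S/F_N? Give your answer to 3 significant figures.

Wien's law: T_S/T_N = λ_N/λ_S = 993/1250 = 0.7944.
L_S/L_N = (R_S/R_N)²(T_S/T_N)⁴ = (2.37)²(0.7944)⁴ = 2.237.
F_S/F_N = (L_S/L_N)/(d_S/d_N)² = 2.237/(12.0)² = 0.01553.

0.0155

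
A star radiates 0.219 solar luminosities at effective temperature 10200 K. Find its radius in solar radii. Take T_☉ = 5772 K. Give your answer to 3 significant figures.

R/R_☉ = √(L/L_☉) / (T/T_☉)² = √(0.219) / (1.767)²
       = 0.4680 / 3.123 = 0.1499.

0.150 solar radii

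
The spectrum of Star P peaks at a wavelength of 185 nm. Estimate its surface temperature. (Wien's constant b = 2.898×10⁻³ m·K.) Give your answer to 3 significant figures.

1.57×10^4 K

T = b/λ_max = 2.898×10⁻³ / (185×10⁻⁹) = 1.566×10^4 K.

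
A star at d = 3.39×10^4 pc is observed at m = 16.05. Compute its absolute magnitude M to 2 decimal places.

M = m − 5 log₁₀(d/10 pc) = 16.05 − 5 log₁₀(3.39×10^4/10)
  = 16.05 − 5 × 3.530 = 16.05 − 17.65 = -1.60.

-1.60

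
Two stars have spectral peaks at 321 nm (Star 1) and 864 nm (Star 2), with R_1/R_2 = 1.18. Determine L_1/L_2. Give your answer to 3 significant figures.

Wien's law gives T ∝ 1/λ_max, so T_1/T_2 = λ_2/λ_1 = 864/321 = 2.692.
Then L ∝ R²T⁴ gives L_1/L_2 = (1.18)² × (2.692)⁴ = 1.392 × 52.48 = 73.08.

73.1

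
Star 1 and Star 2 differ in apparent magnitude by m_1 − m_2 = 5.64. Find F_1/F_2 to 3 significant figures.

0.00555

F_1/F_2 = 10^(−(m_1 − m_2)/2.5) = 10^(-5.64/2.5) = 10^-2.256 = 0.005546.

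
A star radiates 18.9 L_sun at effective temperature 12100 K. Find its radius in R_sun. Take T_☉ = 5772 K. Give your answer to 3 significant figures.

R/R_☉ = √(L/L_☉) / (T/T_☉)² = √(18.9) / (2.096)²
       = 4.347 / 4.395 = 0.9893.

0.989 R_sun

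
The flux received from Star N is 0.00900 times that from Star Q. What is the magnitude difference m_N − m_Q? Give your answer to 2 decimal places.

m_N − m_Q = −2.5 log₁₀(F_N/F_Q) = −2.5 log₁₀(0.00900) = −2.5 × (-2.046) = 5.114.

5.11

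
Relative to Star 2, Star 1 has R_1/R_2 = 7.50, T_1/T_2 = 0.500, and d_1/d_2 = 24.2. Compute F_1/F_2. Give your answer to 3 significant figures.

L_1/L_2 = (R_1/R_2)²(T_1/T_2)⁴ = (7.50)² × (0.500)⁴ = 3.516.
F_1/F_2 = (L_1/L_2)/(d_1/d_2)² = 3.516 / (24.2)² = 0.006003.

0.00600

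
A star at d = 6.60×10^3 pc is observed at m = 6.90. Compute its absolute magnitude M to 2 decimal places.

-7.20

M = m − 5 log₁₀(d/10 pc) = 6.90 − 5 log₁₀(6.60×10^3/10)
  = 6.90 − 5 × 2.820 = 6.90 − 14.10 = -7.20.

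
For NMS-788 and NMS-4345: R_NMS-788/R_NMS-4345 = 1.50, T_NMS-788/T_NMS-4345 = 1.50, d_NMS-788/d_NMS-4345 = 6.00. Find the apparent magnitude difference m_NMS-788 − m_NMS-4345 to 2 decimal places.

1.25

L_NMS-788/L_NMS-4345 = (1.50)²(1.50)⁴ = 11.39.
F_NMS-788/F_NMS-4345 = (L_NMS-788/L_NMS-4345)/(d_NMS-788/d_NMS-4345)² = 11.39/36.00 = 0.3164.
m_NMS-788 − m_NMS-4345 = −2.5 log₁₀(0.3164) = 1.25.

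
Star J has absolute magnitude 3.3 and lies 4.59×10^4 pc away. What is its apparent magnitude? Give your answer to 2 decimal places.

21.61

m = M + 5 log₁₀(d/10 pc) = 3.3 + 5 log₁₀(4.59×10^4/10)
  = 3.3 + 5 × 3.662 = 3.3 + 18.31 = 21.61.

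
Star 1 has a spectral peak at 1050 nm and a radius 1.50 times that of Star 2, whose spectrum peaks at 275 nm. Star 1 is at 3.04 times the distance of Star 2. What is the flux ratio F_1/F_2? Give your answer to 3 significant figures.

Wien's law: T_1/T_2 = λ_2/λ_1 = 275/1050 = 0.2619.
L_1/L_2 = (R_1/R_2)²(T_1/T_2)⁴ = (1.50)²(0.2619)⁴ = 0.01059.
F_1/F_2 = (L_1/L_2)/(d_1/d_2)² = 0.01059/(3.04)² = 0.001146.

0.00115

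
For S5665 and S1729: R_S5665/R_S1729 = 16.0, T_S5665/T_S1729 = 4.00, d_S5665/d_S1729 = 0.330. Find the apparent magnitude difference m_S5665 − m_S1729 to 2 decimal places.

-14.45

L_S5665/L_S1729 = (16.0)²(4.00)⁴ = 6.554×10^4.
F_S5665/F_S1729 = (L_S5665/L_S1729)/(d_S5665/d_S1729)² = 6.554×10^4/0.1089 = 6.018×10^5.
m_S5665 − m_S1729 = −2.5 log₁₀(6.018×10^5) = -14.45.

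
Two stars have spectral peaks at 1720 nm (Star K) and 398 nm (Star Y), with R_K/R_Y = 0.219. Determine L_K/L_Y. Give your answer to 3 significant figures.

Wien's law gives T ∝ 1/λ_max, so T_K/T_Y = λ_Y/λ_K = 398/1720 = 0.2314.
Then L ∝ R²T⁴ gives L_K/L_Y = (0.219)² × (0.2314)⁴ = 0.04796 × 0.002867 = 1.375×10^-4.

1.38×10^-4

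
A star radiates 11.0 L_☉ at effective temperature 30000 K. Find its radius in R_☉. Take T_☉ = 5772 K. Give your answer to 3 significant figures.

R/R_☉ = √(L/L_☉) / (T/T_☉)² = √(11.0) / (5.198)²
       = 3.317 / 27.01 = 0.1228.

0.123 R_☉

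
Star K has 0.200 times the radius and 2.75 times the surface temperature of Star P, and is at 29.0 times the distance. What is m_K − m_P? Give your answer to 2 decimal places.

6.41

L_K/L_P = (0.200)²(2.75)⁴ = 2.288.
F_K/F_P = (L_K/L_P)/(d_K/d_P)² = 2.288/841.0 = 0.002720.
m_K − m_P = −2.5 log₁₀(0.002720) = 6.41.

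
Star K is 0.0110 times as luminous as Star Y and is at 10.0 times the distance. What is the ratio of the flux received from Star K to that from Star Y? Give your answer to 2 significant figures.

F = L/(4πd²), so F_K/F_Y = (L_K/L_Y) / (d_K/d_Y)²
= 0.0110 / (10.0)² = 0.0110 / 100.0 = 1.100×10^-4.

1.1×10^-4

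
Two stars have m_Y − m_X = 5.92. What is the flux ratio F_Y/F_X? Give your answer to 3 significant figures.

F_Y/F_X = 10^(−(m_Y − m_X)/2.5) = 10^(-5.92/2.5) = 10^-2.368 = 0.004285.

0.00429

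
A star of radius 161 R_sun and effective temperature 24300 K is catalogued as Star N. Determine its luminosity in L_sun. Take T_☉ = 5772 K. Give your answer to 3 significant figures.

L/L_☉ = (R/R_☉)² (T/T_☉)⁴ = (161)² × (24300/5772)⁴
       = 2.592×10^4 × (4.210)⁴ = 2.592×10^4 × 314.1 = 8.143×10^6.

8.14×10^6 L_sun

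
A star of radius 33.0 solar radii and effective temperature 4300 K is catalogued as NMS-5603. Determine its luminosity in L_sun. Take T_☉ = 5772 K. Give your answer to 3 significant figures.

335 L_sun

L/L_☉ = (R/R_☉)² (T/T_☉)⁴ = (33.0)² × (4300/5772)⁴
       = 1089 × (0.7450)⁴ = 1089 × 0.3080 = 335.4.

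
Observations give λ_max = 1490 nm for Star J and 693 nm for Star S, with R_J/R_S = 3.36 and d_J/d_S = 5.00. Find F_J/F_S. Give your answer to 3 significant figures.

0.0211

Wien's law: T_J/T_S = λ_S/λ_J = 693/1490 = 0.4651.
L_J/L_S = (R_J/R_S)²(T_J/T_S)⁴ = (3.36)²(0.4651)⁴ = 0.5283.
F_J/F_S = (L_J/L_S)/(d_J/d_S)² = 0.5283/(5.00)² = 0.02113.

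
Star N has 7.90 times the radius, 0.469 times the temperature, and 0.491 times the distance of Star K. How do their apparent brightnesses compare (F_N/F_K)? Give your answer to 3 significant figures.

L_N/L_K = (R_N/R_K)²(T_N/T_K)⁴ = (7.90)² × (0.469)⁴ = 3.020.
F_N/F_K = (L_N/L_K)/(d_N/d_K)² = 3.020 / (0.491)² = 12.53.

12.5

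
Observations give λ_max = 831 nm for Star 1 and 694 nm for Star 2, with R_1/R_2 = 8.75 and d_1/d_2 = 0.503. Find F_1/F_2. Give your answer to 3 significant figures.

147

Wien's law: T_1/T_2 = λ_2/λ_1 = 694/831 = 0.8351.
L_1/L_2 = (R_1/R_2)²(T_1/T_2)⁴ = (8.75)²(0.8351)⁴ = 37.24.
F_1/F_2 = (L_1/L_2)/(d_1/d_2)² = 37.24/(0.503)² = 147.2.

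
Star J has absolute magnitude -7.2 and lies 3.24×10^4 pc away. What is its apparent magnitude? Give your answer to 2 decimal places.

m = M + 5 log₁₀(d/10 pc) = -7.2 + 5 log₁₀(3.24×10^4/10)
  = -7.2 + 5 × 3.511 = -7.2 + 17.55 = 10.35.

10.35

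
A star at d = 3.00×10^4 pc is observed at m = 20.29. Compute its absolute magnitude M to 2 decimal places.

M = m − 5 log₁₀(d/10 pc) = 20.29 − 5 log₁₀(3.00×10^4/10)
  = 20.29 − 5 × 3.477 = 20.29 − 17.39 = 2.90.

2.90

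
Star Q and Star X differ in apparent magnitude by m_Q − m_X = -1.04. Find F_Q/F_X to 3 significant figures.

F_Q/F_X = 10^(−(m_Q − m_X)/2.5) = 10^(1.04/2.5) = 10^0.416 = 2.606.

2.61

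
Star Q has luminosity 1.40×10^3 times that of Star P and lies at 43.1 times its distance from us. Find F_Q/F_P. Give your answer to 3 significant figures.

0.754

F = L/(4πd²), so F_Q/F_P = (L_Q/L_P) / (d_Q/d_P)²
= 1.40×10^3 / (43.1)² = 1.40×10^3 / 1858 = 0.7537.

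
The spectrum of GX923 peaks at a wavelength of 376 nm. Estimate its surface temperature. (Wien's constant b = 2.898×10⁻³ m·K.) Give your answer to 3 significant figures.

7.71×10^3 K

T = b/λ_max = 2.898×10⁻³ / (376×10⁻⁹) = 7707 K.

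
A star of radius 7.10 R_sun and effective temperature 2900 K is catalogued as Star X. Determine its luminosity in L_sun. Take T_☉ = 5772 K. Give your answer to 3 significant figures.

L/L_☉ = (R/R_☉)² (T/T_☉)⁴ = (7.10)² × (2900/5772)⁴
       = 50.41 × (0.5024)⁴ = 50.41 × 0.06372 = 3.212.

3.21 L_sun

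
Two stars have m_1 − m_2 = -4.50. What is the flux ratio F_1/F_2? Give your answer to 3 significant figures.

F_1/F_2 = 10^(−(m_1 − m_2)/2.5) = 10^(4.50/2.5) = 10^1.800 = 63.10.

63.1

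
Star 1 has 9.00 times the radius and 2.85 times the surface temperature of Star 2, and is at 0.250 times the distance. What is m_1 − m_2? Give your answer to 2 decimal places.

-12.33

L_1/L_2 = (9.00)²(2.85)⁴ = 5344.
F_1/F_2 = (L_1/L_2)/(d_1/d_2)² = 5344/0.06250 = 8.550×10^4.
m_1 − m_2 = −2.5 log₁₀(8.550×10^4) = -12.33.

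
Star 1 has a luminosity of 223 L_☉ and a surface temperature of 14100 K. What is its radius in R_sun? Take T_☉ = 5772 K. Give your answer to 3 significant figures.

2.50 R_sun

R/R_☉ = √(L/L_☉) / (T/T_☉)² = √(223) / (2.443)²
       = 14.93 / 5.967 = 2.502.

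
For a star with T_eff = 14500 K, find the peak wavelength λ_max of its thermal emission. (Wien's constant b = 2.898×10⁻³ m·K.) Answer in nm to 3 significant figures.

λ_max = b/T = 2.898×10⁻³ / 14500 = 2.00×10^-7 m = 199.9 nm.

200 nm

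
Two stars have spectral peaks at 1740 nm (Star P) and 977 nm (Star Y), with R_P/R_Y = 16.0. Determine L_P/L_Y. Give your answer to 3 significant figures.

25.4

Wien's law gives T ∝ 1/λ_max, so T_P/T_Y = λ_Y/λ_P = 977/1740 = 0.5615.
Then L ∝ R²T⁴ gives L_P/L_Y = (16.0)² × (0.5615)⁴ = 256.0 × 0.09940 = 25.45.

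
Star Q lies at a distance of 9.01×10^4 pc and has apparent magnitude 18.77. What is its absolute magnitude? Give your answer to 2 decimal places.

-1.00

M = m − 5 log₁₀(d/10 pc) = 18.77 − 5 log₁₀(9.01×10^4/10)
  = 18.77 − 5 × 3.955 = 18.77 − 19.77 = -1.00.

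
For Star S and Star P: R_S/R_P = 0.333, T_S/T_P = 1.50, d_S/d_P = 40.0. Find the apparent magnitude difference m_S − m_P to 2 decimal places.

8.64

L_S/L_P = (0.333)²(1.50)⁴ = 0.5614.
F_S/F_P = (L_S/L_P)/(d_S/d_P)² = 0.5614/1600 = 3.509×10^-4.
m_S − m_P = −2.5 log₁₀(3.509×10^-4) = 8.64.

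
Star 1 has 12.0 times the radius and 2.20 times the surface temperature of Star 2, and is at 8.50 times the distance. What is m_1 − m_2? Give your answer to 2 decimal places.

-4.17

L_1/L_2 = (12.0)²(2.20)⁴ = 3373.
F_1/F_2 = (L_1/L_2)/(d_1/d_2)² = 3373/72.25 = 46.69.
m_1 − m_2 = −2.5 log₁₀(46.69) = -4.17.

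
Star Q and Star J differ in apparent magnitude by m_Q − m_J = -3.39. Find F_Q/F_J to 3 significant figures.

22.7

F_Q/F_J = 10^(−(m_Q − m_J)/2.5) = 10^(3.39/2.5) = 10^1.356 = 22.70.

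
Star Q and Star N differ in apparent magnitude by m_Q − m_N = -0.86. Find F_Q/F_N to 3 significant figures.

2.21

F_Q/F_N = 10^(−(m_Q − m_N)/2.5) = 10^(0.86/2.5) = 10^0.344 = 2.208.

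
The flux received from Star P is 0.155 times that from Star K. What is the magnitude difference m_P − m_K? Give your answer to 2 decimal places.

2.02

m_P − m_K = −2.5 log₁₀(F_P/F_K) = −2.5 log₁₀(0.155) = −2.5 × (-0.810) = 2.024.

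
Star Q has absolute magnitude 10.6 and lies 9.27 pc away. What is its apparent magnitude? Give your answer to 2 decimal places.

m = M + 5 log₁₀(d/10 pc) = 10.6 + 5 log₁₀(9.27/10)
  = 10.6 + 5 × -0.033 = 10.6 + -0.16 = 10.44.

10.44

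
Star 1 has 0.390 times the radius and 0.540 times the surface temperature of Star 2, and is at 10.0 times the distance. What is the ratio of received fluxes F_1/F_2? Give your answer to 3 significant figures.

1.29×10^-4

L_1/L_2 = (R_1/R_2)²(T_1/T_2)⁴ = (0.390)² × (0.540)⁴ = 0.01293.
F_1/F_2 = (L_1/L_2)/(d_1/d_2)² = 0.01293 / (10.0)² = 1.293×10^-4.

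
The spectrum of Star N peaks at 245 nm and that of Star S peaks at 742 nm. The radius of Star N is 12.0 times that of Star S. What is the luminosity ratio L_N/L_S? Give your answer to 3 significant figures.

1.21×10^4

Wien's law gives T ∝ 1/λ_max, so T_N/T_S = λ_S/λ_N = 742/245 = 3.029.
Then L ∝ R²T⁴ gives L_N/L_S = (12.0)² × (3.029)⁴ = 144.0 × 84.13 = 1.211×10^4.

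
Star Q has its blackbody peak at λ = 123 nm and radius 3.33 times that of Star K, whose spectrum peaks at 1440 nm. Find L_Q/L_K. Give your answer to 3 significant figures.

Wien's law gives T ∝ 1/λ_max, so T_Q/T_K = λ_K/λ_Q = 1440/123 = 11.71.
Then L ∝ R²T⁴ gives L_Q/L_K = (3.33)² × (11.71)⁴ = 11.09 × 1.879×10^4 = 2.083×10^5.

2.08×10^5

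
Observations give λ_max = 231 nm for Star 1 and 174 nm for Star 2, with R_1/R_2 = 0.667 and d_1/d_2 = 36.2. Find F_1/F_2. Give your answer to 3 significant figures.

1.09×10^-4

Wien's law: T_1/T_2 = λ_2/λ_1 = 174/231 = 0.7532.
L_1/L_2 = (R_1/R_2)²(T_1/T_2)⁴ = (0.667)²(0.7532)⁴ = 0.1432.
F_1/F_2 = (L_1/L_2)/(d_1/d_2)² = 0.1432/(36.2)² = 1.093×10^-4.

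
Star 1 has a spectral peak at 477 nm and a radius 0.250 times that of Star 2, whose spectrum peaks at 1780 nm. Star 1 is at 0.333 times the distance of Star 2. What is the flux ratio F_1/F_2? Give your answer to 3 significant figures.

Wien's law: T_1/T_2 = λ_2/λ_1 = 1780/477 = 3.732.
L_1/L_2 = (R_1/R_2)²(T_1/T_2)⁴ = (0.250)²(3.732)⁴ = 12.12.
F_1/F_2 = (L_1/L_2)/(d_1/d_2)² = 12.12/(0.333)² = 109.3.

109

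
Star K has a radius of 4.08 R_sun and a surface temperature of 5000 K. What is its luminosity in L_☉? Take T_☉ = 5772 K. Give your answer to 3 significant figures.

L/L_☉ = (R/R_☉)² (T/T_☉)⁴ = (4.08)² × (5000/5772)⁴
       = 16.65 × (0.8663)⁴ = 16.65 × 0.5631 = 9.373.

9.37 L_☉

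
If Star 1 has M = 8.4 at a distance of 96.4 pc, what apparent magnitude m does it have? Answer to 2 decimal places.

13.32

m = M + 5 log₁₀(d/10 pc) = 8.4 + 5 log₁₀(96.4/10)
  = 8.4 + 5 × 0.984 = 8.4 + 4.92 = 13.32.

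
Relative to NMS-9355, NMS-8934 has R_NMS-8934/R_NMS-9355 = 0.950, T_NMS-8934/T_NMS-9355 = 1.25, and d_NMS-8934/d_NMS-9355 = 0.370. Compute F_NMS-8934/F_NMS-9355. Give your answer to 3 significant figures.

L_NMS-8934/L_NMS-9355 = (R_NMS-8934/R_NMS-9355)²(T_NMS-8934/T_NMS-9355)⁴ = (0.950)² × (1.25)⁴ = 2.203.
F_NMS-8934/F_NMS-9355 = (L_NMS-8934/L_NMS-9355)/(d_NMS-8934/d_NMS-9355)² = 2.203 / (0.370)² = 16.09.

16.1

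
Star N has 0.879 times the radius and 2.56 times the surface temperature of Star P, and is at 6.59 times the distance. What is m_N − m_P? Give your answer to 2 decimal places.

L_N/L_P = (0.879)²(2.56)⁴ = 33.18.
F_N/F_P = (L_N/L_P)/(d_N/d_P)² = 33.18/43.43 = 0.7641.
m_N − m_P = −2.5 log₁₀(0.7641) = 0.29.

0.29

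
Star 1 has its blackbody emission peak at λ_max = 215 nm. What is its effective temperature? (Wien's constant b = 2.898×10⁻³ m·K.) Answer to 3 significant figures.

1.35×10^4 K

T = b/λ_max = 2.898×10⁻³ / (215×10⁻⁹) = 1.348×10^4 K.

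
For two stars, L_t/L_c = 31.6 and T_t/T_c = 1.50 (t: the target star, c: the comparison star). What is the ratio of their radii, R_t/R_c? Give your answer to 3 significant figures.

2.50

L ∝ R²T⁴ gives R ∝ √L / T², so
R_t/R_c = √(31.6) / (1.50)² = 5.621 / 2.250 = 2.498.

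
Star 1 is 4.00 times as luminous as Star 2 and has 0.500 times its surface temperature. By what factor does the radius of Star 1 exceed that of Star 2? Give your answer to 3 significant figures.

8.00

L ∝ R²T⁴ gives R ∝ √L / T², so
R_1/R_2 = √(4.00) / (0.500)² = 2.000 / 0.2500 = 8.000.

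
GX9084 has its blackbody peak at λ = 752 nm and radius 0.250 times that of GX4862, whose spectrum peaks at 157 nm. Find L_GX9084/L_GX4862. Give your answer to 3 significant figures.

Wien's law gives T ∝ 1/λ_max, so T_GX9084/T_GX4862 = λ_GX4862/λ_GX9084 = 157/752 = 0.2088.
Then L ∝ R²T⁴ gives L_GX9084/L_GX4862 = (0.250)² × (0.2088)⁴ = 0.06250 × 0.001900 = 1.187×10^-4.

1.19×10^-4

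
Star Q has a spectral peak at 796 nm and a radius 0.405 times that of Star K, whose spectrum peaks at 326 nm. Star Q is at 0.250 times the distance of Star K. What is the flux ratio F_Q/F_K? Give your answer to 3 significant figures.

Wien's law: T_Q/T_K = λ_K/λ_Q = 326/796 = 0.4095.
L_Q/L_K = (R_Q/R_K)²(T_Q/T_K)⁴ = (0.405)²(0.4095)⁴ = 0.004615.
F_Q/F_K = (L_Q/L_K)/(d_Q/d_K)² = 0.004615/(0.250)² = 0.07383.

0.0738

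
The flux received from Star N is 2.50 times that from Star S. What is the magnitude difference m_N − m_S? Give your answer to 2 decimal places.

-0.99

m_N − m_S = −2.5 log₁₀(F_N/F_S) = −2.5 log₁₀(2.50) = −2.5 × (0.398) = -0.995.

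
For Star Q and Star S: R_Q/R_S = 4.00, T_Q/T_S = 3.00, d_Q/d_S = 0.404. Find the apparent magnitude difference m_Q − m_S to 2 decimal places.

-9.75

L_Q/L_S = (4.00)²(3.00)⁴ = 1296.
F_Q/F_S = (L_Q/L_S)/(d_Q/d_S)² = 1296/0.1632 = 7940.
m_Q − m_S = −2.5 log₁₀(7940) = -9.75.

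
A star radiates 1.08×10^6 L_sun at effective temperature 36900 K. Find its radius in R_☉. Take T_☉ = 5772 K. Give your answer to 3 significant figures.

R/R_☉ = √(L/L_☉) / (T/T_☉)² = √(1.08×10^6) / (6.393)²
       = 1039 / 40.87 = 25.43.

25.4 R_☉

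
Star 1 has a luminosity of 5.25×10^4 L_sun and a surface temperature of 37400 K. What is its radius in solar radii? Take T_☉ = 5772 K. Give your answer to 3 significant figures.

5.46 solar radii

R/R_☉ = √(L/L_☉) / (T/T_☉)² = √(5.25×10^4) / (6.480)²
       = 229.1 / 41.98 = 5.457.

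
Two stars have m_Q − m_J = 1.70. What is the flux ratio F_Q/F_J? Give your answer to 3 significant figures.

0.209

F_Q/F_J = 10^(−(m_Q − m_J)/2.5) = 10^(-1.70/2.5) = 10^-0.680 = 0.2089.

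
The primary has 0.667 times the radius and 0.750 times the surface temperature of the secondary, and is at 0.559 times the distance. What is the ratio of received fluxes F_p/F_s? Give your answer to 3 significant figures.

0.450

L_p/L_s = (R_p/R_s)²(T_p/T_s)⁴ = (0.667)² × (0.750)⁴ = 0.1408.
F_p/F_s = (L_p/L_s)/(d_p/d_s)² = 0.1408 / (0.559)² = 0.4505.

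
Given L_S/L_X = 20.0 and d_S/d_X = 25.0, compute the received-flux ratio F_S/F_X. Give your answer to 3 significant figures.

0.0320

F = L/(4πd²), so F_S/F_X = (L_S/L_X) / (d_S/d_X)²
= 20.0 / (25.0)² = 20.0 / 625.0 = 0.03200.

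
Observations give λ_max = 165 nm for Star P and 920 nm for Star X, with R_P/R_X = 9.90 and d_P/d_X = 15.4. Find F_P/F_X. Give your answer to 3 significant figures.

399

Wien's law: T_P/T_X = λ_X/λ_P = 920/165 = 5.576.
L_P/L_X = (R_P/R_X)²(T_P/T_X)⁴ = (9.90)²(5.576)⁴ = 9.473×10^4.
F_P/F_X = (L_P/L_X)/(d_P/d_X)² = 9.473×10^4/(15.4)² = 399.4.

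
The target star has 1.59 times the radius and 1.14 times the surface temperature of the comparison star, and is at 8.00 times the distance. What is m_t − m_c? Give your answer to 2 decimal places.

L_t/L_c = (1.59)²(1.14)⁴ = 4.270.
F_t/F_c = (L_t/L_c)/(d_t/d_c)² = 4.270/64.00 = 0.06672.
m_t − m_c = −2.5 log₁₀(0.06672) = 2.94.

2.94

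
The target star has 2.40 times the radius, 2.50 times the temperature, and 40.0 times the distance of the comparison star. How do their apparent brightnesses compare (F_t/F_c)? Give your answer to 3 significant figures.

0.141

L_t/L_c = (R_t/R_c)²(T_t/T_c)⁴ = (2.40)² × (2.50)⁴ = 225.0.
F_t/F_c = (L_t/L_c)/(d_t/d_c)² = 225.0 / (40.0)² = 0.1406.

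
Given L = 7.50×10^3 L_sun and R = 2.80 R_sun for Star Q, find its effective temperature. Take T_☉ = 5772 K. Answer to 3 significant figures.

3.21×10^4 K

T/T_☉ = (L/L_☉)^(1/4) / (R/R_☉)^(1/2)
T = 5772 × (7.50×10^3)^(1/4) / √(2.80) = 5772 × 9.306 / 1.673 = 3.210×10^4 K.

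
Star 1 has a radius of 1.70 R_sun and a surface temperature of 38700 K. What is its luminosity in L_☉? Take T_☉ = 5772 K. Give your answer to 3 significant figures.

L/L_☉ = (R/R_☉)² (T/T_☉)⁴ = (1.70)² × (38700/5772)⁴
       = 2.890 × (6.705)⁴ = 2.890 × 2021 = 5840.

5.84×10^3 L_☉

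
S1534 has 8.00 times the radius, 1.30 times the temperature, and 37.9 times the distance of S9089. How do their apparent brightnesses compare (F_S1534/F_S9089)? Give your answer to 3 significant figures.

L_S1534/L_S9089 = (R_S1534/R_S9089)²(T_S1534/T_S9089)⁴ = (8.00)² × (1.30)⁴ = 182.8.
F_S1534/F_S9089 = (L_S1534/L_S9089)/(d_S1534/d_S9089)² = 182.8 / (37.9)² = 0.1273.

0.127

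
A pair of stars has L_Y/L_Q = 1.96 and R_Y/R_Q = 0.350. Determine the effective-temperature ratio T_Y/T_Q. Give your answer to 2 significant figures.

L ∝ R²T⁴ gives T ∝ (L/R²)^(1/4), so
T_Y/T_Q = (1.96 / 0.350²)^(1/4) = (16.00)^(1/4) = 2.000.

2.0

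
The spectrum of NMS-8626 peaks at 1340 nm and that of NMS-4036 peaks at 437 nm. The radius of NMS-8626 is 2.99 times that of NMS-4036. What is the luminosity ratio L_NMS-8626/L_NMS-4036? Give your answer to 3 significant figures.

0.101

Wien's law gives T ∝ 1/λ_max, so T_NMS-8626/T_NMS-4036 = λ_NMS-4036/λ_NMS-8626 = 437/1340 = 0.3261.
Then L ∝ R²T⁴ gives L_NMS-8626/L_NMS-4036 = (2.99)² × (0.3261)⁴ = 8.940 × 0.01131 = 0.1011.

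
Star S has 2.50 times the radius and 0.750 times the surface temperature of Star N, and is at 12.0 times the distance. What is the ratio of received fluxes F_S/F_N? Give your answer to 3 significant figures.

0.0137

L_S/L_N = (R_S/R_N)²(T_S/T_N)⁴ = (2.50)² × (0.750)⁴ = 1.978.
F_S/F_N = (L_S/L_N)/(d_S/d_N)² = 1.978 / (12.0)² = 0.01373.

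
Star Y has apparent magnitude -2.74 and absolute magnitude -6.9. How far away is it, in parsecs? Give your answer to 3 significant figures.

m − M = 5 log₁₀(d/10 pc)
-2.74 − (-6.9) = 4.16 = 5 log₁₀(d/10)
d = 10 × 10^(4.16/5) = 10 × 10^0.832 = 67.92 pc.

67.9 pc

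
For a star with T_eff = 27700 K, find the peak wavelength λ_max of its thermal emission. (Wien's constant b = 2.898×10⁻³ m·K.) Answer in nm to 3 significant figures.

105 nm

λ_max = b/T = 2.898×10⁻³ / 27700 = 1.05×10^-7 m = 104.6 nm.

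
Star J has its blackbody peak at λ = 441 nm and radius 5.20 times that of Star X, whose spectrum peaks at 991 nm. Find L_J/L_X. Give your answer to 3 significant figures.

690

Wien's law gives T ∝ 1/λ_max, so T_J/T_X = λ_X/λ_J = 991/441 = 2.247.
Then L ∝ R²T⁴ gives L_J/L_X = (5.20)² × (2.247)⁴ = 27.04 × 25.50 = 689.5.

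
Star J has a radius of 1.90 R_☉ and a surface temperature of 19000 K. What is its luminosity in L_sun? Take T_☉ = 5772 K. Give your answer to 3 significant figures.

424 L_sun

L/L_☉ = (R/R_☉)² (T/T_☉)⁴ = (1.90)² × (19000/5772)⁴
       = 3.610 × (3.292)⁴ = 3.610 × 117.4 = 423.9.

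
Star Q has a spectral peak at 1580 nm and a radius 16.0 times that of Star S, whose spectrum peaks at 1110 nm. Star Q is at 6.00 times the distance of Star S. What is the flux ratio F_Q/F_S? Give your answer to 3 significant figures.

Wien's law: T_Q/T_S = λ_S/λ_Q = 1110/1580 = 0.7025.
L_Q/L_S = (R_Q/R_S)²(T_Q/T_S)⁴ = (16.0)²(0.7025)⁴ = 62.36.
F_Q/F_S = (L_Q/L_S)/(d_Q/d_S)² = 62.36/(6.00)² = 1.732.

1.73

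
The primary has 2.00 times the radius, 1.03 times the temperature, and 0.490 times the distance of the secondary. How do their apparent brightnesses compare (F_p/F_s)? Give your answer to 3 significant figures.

18.8

L_p/L_s = (R_p/R_s)²(T_p/T_s)⁴ = (2.00)² × (1.03)⁴ = 4.502.
F_p/F_s = (L_p/L_s)/(d_p/d_s)² = 4.502 / (0.490)² = 18.75.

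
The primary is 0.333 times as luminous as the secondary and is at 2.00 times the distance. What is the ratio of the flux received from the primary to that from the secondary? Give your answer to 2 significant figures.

0.083

F = L/(4πd²), so F_p/F_s = (L_p/L_s) / (d_p/d_s)²
= 0.333 / (2.00)² = 0.333 / 4.000 = 0.08325.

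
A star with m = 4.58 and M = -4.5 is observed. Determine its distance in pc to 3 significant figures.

m − M = 5 log₁₀(d/10 pc)
4.58 − (-4.5) = 9.08 = 5 log₁₀(d/10)
d = 10 × 10^(9.08/5) = 10 × 10^1.816 = 654.6 pc.

655 pc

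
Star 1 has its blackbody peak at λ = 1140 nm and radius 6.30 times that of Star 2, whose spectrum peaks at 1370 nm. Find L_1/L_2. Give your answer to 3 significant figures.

Wien's law gives T ∝ 1/λ_max, so T_1/T_2 = λ_2/λ_1 = 1370/1140 = 1.202.
Then L ∝ R²T⁴ gives L_1/L_2 = (6.30)² × (1.202)⁴ = 39.69 × 2.086 = 82.78.

82.8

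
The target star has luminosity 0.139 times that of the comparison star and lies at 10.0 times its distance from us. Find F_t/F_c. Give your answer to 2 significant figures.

F = L/(4πd²), so F_t/F_c = (L_t/L_c) / (d_t/d_c)²
= 0.139 / (10.0)² = 0.139 / 100.0 = 0.001390.

0.0014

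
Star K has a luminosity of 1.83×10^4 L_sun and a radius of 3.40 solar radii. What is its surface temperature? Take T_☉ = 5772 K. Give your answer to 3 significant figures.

T/T_☉ = (L/L_☉)^(1/4) / (R/R_☉)^(1/2)
T = 5772 × (1.83×10^4)^(1/4) / √(3.40) = 5772 × 11.63 / 1.844 = 3.641×10^4 K.

3.64×10^4 K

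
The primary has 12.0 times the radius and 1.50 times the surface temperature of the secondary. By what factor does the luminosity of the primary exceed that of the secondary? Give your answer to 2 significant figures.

7.3×10^2

From the Stefan–Boltzmann law, L ∝ R²T⁴, so
L_p/L_s = (R_p/R_s)² (T_p/T_s)⁴ = (12.0)² × (1.50)⁴ = 144.0 × 5.062 = 729.0.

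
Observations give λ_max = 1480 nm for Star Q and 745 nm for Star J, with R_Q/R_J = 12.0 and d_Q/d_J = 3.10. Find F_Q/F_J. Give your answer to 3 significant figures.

0.962

Wien's law: T_Q/T_J = λ_J/λ_Q = 745/1480 = 0.5034.
L_Q/L_J = (R_Q/R_J)²(T_Q/T_J)⁴ = (12.0)²(0.5034)⁴ = 9.246.
F_Q/F_J = (L_Q/L_J)/(d_Q/d_J)² = 9.246/(3.10)² = 0.9621.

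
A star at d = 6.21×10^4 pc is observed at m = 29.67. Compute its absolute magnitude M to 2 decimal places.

10.70

M = m − 5 log₁₀(d/10 pc) = 29.67 − 5 log₁₀(6.21×10^4/10)
  = 29.67 − 5 × 3.793 = 29.67 − 18.97 = 10.70.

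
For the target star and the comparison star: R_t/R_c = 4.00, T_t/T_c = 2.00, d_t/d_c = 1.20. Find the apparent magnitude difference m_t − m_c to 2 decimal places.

-5.62

L_t/L_c = (4.00)²(2.00)⁴ = 256.0.
F_t/F_c = (L_t/L_c)/(d_t/d_c)² = 256.0/1.440 = 177.8.
m_t − m_c = −2.5 log₁₀(177.8) = -5.62.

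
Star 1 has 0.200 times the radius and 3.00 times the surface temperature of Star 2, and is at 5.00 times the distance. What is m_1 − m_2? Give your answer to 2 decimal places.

2.22

L_1/L_2 = (0.200)²(3.00)⁴ = 3.240.
F_1/F_2 = (L_1/L_2)/(d_1/d_2)² = 3.240/25.00 = 0.1296.
m_1 − m_2 = −2.5 log₁₀(0.1296) = 2.22.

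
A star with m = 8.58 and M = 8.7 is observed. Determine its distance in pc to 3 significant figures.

9.46 pc

m − M = 5 log₁₀(d/10 pc)
8.58 − (8.7) = -0.12 = 5 log₁₀(d/10)
d = 10 × 10^(-0.12/5) = 10 × 10^-0.024 = 9.462 pc.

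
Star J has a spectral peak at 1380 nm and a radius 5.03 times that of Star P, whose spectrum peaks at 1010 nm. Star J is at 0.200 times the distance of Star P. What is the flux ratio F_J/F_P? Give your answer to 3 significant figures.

Wien's law: T_J/T_P = λ_P/λ_J = 1010/1380 = 0.7319.
L_J/L_P = (R_J/R_P)²(T_J/T_P)⁴ = (5.03)²(0.7319)⁴ = 7.259.
F_J/F_P = (L_J/L_P)/(d_J/d_P)² = 7.259/(0.200)² = 181.5.

181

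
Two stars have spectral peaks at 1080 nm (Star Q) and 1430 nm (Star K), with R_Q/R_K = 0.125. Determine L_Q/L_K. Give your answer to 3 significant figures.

0.0480

Wien's law gives T ∝ 1/λ_max, so T_Q/T_K = λ_K/λ_Q = 1430/1080 = 1.324.
Then L ∝ R²T⁴ gives L_Q/L_K = (0.125)² × (1.324)⁴ = 0.01562 × 3.074 = 0.04803.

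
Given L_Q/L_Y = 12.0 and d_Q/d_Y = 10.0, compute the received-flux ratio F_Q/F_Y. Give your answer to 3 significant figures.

0.120

F = L/(4πd²), so F_Q/F_Y = (L_Q/L_Y) / (d_Q/d_Y)²
= 12.0 / (10.0)² = 12.0 / 100.0 = 0.1200.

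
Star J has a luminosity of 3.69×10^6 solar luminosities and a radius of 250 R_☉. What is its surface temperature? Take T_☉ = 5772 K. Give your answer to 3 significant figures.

T/T_☉ = (L/L_☉)^(1/4) / (R/R_☉)^(1/2)
T = 5772 × (3.69×10^6)^(1/4) / √(250) = 5772 × 43.83 / 15.81 = 1.600×10^4 K.

1.60×10^4 K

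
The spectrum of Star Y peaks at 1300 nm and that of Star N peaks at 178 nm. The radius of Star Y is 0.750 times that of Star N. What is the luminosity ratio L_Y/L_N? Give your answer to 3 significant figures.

Wien's law gives T ∝ 1/λ_max, so T_Y/T_N = λ_N/λ_Y = 178/1300 = 0.1369.
Then L ∝ R²T⁴ gives L_Y/L_N = (0.750)² × (0.1369)⁴ = 0.5625 × 3.515×10^-4 = 1.977×10^-4.

1.98×10^-4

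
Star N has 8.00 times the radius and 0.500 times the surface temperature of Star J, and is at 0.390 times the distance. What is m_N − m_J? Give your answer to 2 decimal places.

L_N/L_J = (8.00)²(0.500)⁴ = 4.000.
F_N/F_J = (L_N/L_J)/(d_N/d_J)² = 4.000/0.1521 = 26.30.
m_N − m_J = −2.5 log₁₀(26.30) = -3.55.

-3.55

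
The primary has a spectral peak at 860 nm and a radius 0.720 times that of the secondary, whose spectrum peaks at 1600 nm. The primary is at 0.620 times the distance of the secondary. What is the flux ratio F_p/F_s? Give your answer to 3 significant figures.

16.2

Wien's law: T_p/T_s = λ_s/λ_p = 1600/860 = 1.860.
L_p/L_s = (R_p/R_s)²(T_p/T_s)⁴ = (0.720)²(1.860)⁴ = 6.211.
F_p/F_s = (L_p/L_s)/(d_p/d_s)² = 6.211/(0.620)² = 16.16.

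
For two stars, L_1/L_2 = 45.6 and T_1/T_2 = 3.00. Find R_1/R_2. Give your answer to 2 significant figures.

0.75

L ∝ R²T⁴ gives R ∝ √L / T², so
R_1/R_2 = √(45.6) / (3.00)² = 6.753 / 9.000 = 0.7503.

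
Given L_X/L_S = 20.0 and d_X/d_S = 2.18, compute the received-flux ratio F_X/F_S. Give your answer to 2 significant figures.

F = L/(4πd²), so F_X/F_S = (L_X/L_S) / (d_X/d_S)²
= 20.0 / (2.18)² = 20.0 / 4.752 = 4.208.

4.2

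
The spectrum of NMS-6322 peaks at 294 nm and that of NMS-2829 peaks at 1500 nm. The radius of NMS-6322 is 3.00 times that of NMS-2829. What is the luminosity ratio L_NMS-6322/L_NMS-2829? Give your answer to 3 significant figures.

6.10×10^3

Wien's law gives T ∝ 1/λ_max, so T_NMS-6322/T_NMS-2829 = λ_NMS-2829/λ_NMS-6322 = 1500/294 = 5.102.
Then L ∝ R²T⁴ gives L_NMS-6322/L_NMS-2829 = (3.00)² × (5.102)⁴ = 9.000 × 677.6 = 6098.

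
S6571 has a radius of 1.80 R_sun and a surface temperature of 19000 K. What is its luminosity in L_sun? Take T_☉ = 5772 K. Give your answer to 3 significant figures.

L/L_☉ = (R/R_☉)² (T/T_☉)⁴ = (1.80)² × (19000/5772)⁴
       = 3.240 × (3.292)⁴ = 3.240 × 117.4 = 380.4.

380 L_sun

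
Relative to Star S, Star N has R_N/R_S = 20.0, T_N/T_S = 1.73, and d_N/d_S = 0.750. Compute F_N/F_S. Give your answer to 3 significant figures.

6.37×10^3

L_N/L_S = (R_N/R_S)²(T_N/T_S)⁴ = (20.0)² × (1.73)⁴ = 3583.
F_N/F_S = (L_N/L_S)/(d_N/d_S)² = 3583 / (0.750)² = 6370.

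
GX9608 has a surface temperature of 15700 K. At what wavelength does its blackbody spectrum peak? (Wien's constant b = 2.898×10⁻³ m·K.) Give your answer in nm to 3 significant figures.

λ_max = b/T = 2.898×10⁻³ / 15700 = 1.85×10^-7 m = 184.6 nm.

185 nm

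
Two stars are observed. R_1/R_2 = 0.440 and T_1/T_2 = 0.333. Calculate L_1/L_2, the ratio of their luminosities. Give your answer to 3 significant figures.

From the Stefan–Boltzmann law, L ∝ R²T⁴, so
L_1/L_2 = (R_1/R_2)² (T_1/T_2)⁴ = (0.440)² × (0.333)⁴ = 0.1936 × 0.01230 = 0.002381.

0.00238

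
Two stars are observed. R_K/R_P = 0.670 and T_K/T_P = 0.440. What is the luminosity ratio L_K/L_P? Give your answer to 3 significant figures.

From the Stefan–Boltzmann law, L ∝ R²T⁴, so
L_K/L_P = (R_K/R_P)² (T_K/T_P)⁴ = (0.670)² × (0.440)⁴ = 0.4489 × 0.03748 = 0.01683.

0.0168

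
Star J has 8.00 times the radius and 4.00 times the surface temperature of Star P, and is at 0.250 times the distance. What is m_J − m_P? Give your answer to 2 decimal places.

-13.55

L_J/L_P = (8.00)²(4.00)⁴ = 1.638×10^4.
F_J/F_P = (L_J/L_P)/(d_J/d_P)² = 1.638×10^4/0.06250 = 2.621×10^5.
m_J − m_P = −2.5 log₁₀(2.621×10^5) = -13.55.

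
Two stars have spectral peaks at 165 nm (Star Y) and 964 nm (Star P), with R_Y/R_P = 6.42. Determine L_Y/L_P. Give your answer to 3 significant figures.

4.80×10^4

Wien's law gives T ∝ 1/λ_max, so T_Y/T_P = λ_P/λ_Y = 964/165 = 5.842.
Then L ∝ R²T⁴ gives L_Y/L_P = (6.42)² × (5.842)⁴ = 41.22 × 1165 = 4.802×10^4.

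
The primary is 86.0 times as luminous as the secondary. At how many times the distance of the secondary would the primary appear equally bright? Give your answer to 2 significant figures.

9.3

Equal flux requires L_p/d_p² = L_s/d_s², so d_p/d_s = √(L_p/L_s)
= √(86.0) = 9.274.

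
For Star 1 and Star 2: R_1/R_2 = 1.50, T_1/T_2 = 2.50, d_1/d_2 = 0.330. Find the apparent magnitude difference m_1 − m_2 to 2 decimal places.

-7.27

L_1/L_2 = (1.50)²(2.50)⁴ = 87.89.
F_1/F_2 = (L_1/L_2)/(d_1/d_2)² = 87.89/0.1089 = 807.1.
m_1 − m_2 = −2.5 log₁₀(807.1) = -7.27.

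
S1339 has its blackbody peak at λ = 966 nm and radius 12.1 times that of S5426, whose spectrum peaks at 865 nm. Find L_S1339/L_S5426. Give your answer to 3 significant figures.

Wien's law gives T ∝ 1/λ_max, so T_S1339/T_S5426 = λ_S5426/λ_S1339 = 865/966 = 0.8954.
Then L ∝ R²T⁴ gives L_S1339/L_S5426 = (12.1)² × (0.8954)⁴ = 146.4 × 0.6429 = 94.13.

94.1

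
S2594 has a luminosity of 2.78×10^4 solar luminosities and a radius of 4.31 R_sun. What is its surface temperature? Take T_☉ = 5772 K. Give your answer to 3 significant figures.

3.59×10^4 K

T/T_☉ = (L/L_☉)^(1/4) / (R/R_☉)^(1/2)
T = 5772 × (2.78×10^4)^(1/4) / √(4.31) = 5772 × 12.91 / 2.076 = 3.590×10^4 K.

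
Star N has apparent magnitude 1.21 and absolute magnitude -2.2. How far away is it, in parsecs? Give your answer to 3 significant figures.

48.1 pc

m − M = 5 log₁₀(d/10 pc)
1.21 − (-2.2) = 3.41 = 5 log₁₀(d/10)
d = 10 × 10^(3.41/5) = 10 × 10^0.682 = 48.08 pc.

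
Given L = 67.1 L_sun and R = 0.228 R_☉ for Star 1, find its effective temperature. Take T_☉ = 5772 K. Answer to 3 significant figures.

T/T_☉ = (L/L_☉)^(1/4) / (R/R_☉)^(1/2)
T = 5772 × (67.1)^(1/4) / √(0.228) = 5772 × 2.862 / 0.4775 = 3.460×10^4 K.

3.46×10^4 K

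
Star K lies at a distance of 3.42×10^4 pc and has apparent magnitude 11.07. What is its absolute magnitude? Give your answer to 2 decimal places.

M = m − 5 log₁₀(d/10 pc) = 11.07 − 5 log₁₀(3.42×10^4/10)
  = 11.07 − 5 × 3.534 = 11.07 − 17.67 = -6.60.

-6.60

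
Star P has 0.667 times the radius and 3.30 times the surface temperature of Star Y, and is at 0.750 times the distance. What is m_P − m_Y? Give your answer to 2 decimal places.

-4.93

L_P/L_Y = (0.667)²(3.30)⁴ = 52.76.
F_P/F_Y = (L_P/L_Y)/(d_P/d_Y)² = 52.76/0.5625 = 93.80.
m_P − m_Y = −2.5 log₁₀(93.80) = -4.93.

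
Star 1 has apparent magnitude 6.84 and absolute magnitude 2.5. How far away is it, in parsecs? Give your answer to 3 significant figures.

73.8 pc

m − M = 5 log₁₀(d/10 pc)
6.84 − (2.5) = 4.34 = 5 log₁₀(d/10)
d = 10 × 10^(4.34/5) = 10 × 10^0.868 = 73.79 pc.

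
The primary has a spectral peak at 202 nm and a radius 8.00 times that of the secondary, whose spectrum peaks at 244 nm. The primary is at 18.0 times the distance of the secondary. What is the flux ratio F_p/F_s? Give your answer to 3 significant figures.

0.421

Wien's law: T_p/T_s = λ_s/λ_p = 244/202 = 1.208.
L_p/L_s = (R_p/R_s)²(T_p/T_s)⁴ = (8.00)²(1.208)⁴ = 136.2.
F_p/F_s = (L_p/L_s)/(d_p/d_s)² = 136.2/(18.0)² = 0.4205.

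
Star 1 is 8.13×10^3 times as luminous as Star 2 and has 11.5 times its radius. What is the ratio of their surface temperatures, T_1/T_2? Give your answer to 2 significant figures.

L ∝ R²T⁴ gives T ∝ (L/R²)^(1/4), so
T_1/T_2 = (8.13×10^3 / 11.5²)^(1/4) = (61.47)^(1/4) = 2.800.

2.8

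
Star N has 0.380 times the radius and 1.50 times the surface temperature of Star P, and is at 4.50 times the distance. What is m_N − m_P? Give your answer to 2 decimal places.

L_N/L_P = (0.380)²(1.50)⁴ = 0.7310.
F_N/F_P = (L_N/L_P)/(d_N/d_P)² = 0.7310/20.25 = 0.03610.
m_N − m_P = −2.5 log₁₀(0.03610) = 3.61.

3.61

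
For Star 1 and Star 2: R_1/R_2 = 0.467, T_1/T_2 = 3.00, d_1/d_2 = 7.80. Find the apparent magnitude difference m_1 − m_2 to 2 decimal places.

1.34

L_1/L_2 = (0.467)²(3.00)⁴ = 17.67.
F_1/F_2 = (L_1/L_2)/(d_1/d_2)² = 17.67/60.84 = 0.2904.
m_1 − m_2 = −2.5 log₁₀(0.2904) = 1.34.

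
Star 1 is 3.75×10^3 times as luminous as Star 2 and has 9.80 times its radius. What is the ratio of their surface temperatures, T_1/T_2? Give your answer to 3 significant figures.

L ∝ R²T⁴ gives T ∝ (L/R²)^(1/4), so
T_1/T_2 = (3.75×10^3 / 9.80²)^(1/4) = (39.05)^(1/4) = 2.500.

2.50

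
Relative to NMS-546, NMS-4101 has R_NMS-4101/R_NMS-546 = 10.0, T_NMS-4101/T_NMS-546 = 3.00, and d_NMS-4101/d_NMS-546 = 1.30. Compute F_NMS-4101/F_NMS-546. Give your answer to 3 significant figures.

L_NMS-4101/L_NMS-546 = (R_NMS-4101/R_NMS-546)²(T_NMS-4101/T_NMS-546)⁴ = (10.0)² × (3.00)⁴ = 8100.
F_NMS-4101/F_NMS-546 = (L_NMS-4101/L_NMS-546)/(d_NMS-4101/d_NMS-546)² = 8100 / (1.30)² = 4793.

4.79×10^3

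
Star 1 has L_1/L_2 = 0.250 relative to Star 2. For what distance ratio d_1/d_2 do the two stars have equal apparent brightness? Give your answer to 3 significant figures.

Equal flux requires L_1/d_1² = L_2/d_2², so d_1/d_2 = √(L_1/L_2)
= √(0.250) = 0.5000.

0.500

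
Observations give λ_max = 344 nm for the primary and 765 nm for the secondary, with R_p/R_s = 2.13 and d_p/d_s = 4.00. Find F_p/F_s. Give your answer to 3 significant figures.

Wien's law: T_p/T_s = λ_s/λ_p = 765/344 = 2.224.
L_p/L_s = (R_p/R_s)²(T_p/T_s)⁴ = (2.13)²(2.224)⁴ = 111.0.
F_p/F_s = (L_p/L_s)/(d_p/d_s)² = 111.0/(4.00)² = 6.935.

6.94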